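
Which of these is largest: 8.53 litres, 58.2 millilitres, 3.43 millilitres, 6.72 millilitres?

8.53 litres = 8.53 litres
58.2 millilitres = 0.0582 litres
3.43 millilitres = 0.00343 litres
6.72 millilitres = 0.00672 litres

8.53 litres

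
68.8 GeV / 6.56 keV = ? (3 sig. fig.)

(68.8 × 10⁹) / (6.56 × 10³) = 10.49 × 10⁶

10500000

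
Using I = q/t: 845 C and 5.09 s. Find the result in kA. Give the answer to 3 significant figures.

0.166 kA

(845) / (5.09) = 166.01 A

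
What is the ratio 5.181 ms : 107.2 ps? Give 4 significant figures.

(5.181e-3) / (107.2e-12) = 0.04833e9

48330000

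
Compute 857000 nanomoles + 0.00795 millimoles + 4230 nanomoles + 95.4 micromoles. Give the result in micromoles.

In micromoles:
  857000 nanomoles = 857000e-3 micromoles = 857
  0.00795 millimoles = 0.00795e3 micromoles = 7.95
  4230 nanomoles = 4230e-3 micromoles = 4.23
  95.4 micromoles → 95.4
Sum: 857 + 7.95 + 4.23 + 95.4 = 964.58

964.58 micromoles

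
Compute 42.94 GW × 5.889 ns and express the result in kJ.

0.25287366 kJ

42.94 × 10⁹ × 5.889 × 10⁻⁹ = 252.87366 J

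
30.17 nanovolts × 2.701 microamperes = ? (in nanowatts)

0.00008148917 nanowatts

30.17 × 10⁻⁹ × 2.701 × 10⁻⁶ = 81.48917 × 10⁻¹⁵ W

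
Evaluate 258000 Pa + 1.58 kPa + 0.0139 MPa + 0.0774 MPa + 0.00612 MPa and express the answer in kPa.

357 kPa

In kPa:
  258000 Pa = 258000 × 10⁻³ kPa = 258
  1.58 kPa → 1.58
  0.0139 MPa = 0.0139 × 10³ kPa = 13.9
  0.0774 MPa = 0.0774 × 10³ kPa = 77.4
  0.00612 MPa = 0.00612 × 10³ kPa = 6.12
Sum: 258 + 1.58 + 13.9 + 77.4 + 6.12 = 357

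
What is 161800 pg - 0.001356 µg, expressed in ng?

In ng:
  161800 pg = 161800 × 10^-3 ng = 161.8
  0.001356 µg = 0.001356 × 10^3 ng = 1.356
Difference: 161.8 - 1.356 = 160.444

160.444 ng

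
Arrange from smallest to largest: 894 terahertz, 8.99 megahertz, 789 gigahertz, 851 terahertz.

894 terahertz = 894000000000000 hertz
8.99 megahertz = 8990000 hertz
789 gigahertz = 789000000000 hertz
851 terahertz = 851000000000000 hertz

8.99 megahertz < 789 gigahertz < 851 terahertz < 894 terahertz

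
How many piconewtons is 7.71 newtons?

(no prefix) = 1e0, pico = 1e-12; factor is 1e12.
7.71 × 1e12 = 7710000000000

7710000000000 piconewtons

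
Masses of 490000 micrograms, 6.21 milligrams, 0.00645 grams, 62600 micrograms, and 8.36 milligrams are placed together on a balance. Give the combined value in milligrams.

573.62 milligrams

In milligrams:
  490000 micrograms = 490000 × 10⁻³ milligrams = 490
  6.21 milligrams → 6.21
  0.00645 grams = 0.00645 × 10³ milligrams = 6.45
  62600 micrograms = 62600 × 10⁻³ milligrams = 62.6
  8.36 milligrams → 8.36
Sum: 490 + 6.21 + 6.45 + 62.6 + 8.36 = 573.62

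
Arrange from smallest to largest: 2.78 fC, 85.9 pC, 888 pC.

2.78 fC = 0.00000000000000278 C
85.9 pC = 0.0000000000859 C
888 pC = 0.000000000888 C

2.78 fC < 85.9 pC < 888 pC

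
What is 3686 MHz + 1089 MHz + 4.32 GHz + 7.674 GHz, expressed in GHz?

16.769 GHz

In GHz:
  3686 MHz = 3686 × 10⁻³ GHz = 3.686
  1089 MHz = 1089 × 10⁻³ GHz = 1.089
  4.32 GHz → 4.32
  7.674 GHz → 7.674
Sum: 3.686 + 1.089 + 4.32 + 7.674 = 16.769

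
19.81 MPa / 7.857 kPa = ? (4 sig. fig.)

(19.81 × 10⁶) / (7.857 × 10³) = 2.5213 × 10³

2521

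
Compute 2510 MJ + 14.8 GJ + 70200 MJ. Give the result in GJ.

In GJ:
  2510 MJ = 2510 × 10^-3 GJ = 2.51
  14.8 GJ → 14.8
  70200 MJ = 70200 × 10^-3 GJ = 70.2
Sum: 2.51 + 14.8 + 70.2 = 87.51

87.51 GJ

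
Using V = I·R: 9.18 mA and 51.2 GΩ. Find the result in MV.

470.016 MV

9.18 × 10⁻³ × 51.2 × 10⁹ = 470.016 × 10⁶ V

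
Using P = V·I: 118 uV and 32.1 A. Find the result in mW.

3.7878 mW

118e-6 × 32.1 = 3787.8e-6 W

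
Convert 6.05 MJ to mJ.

mega = 10^6, milli = 10^-3; factor is 10^9.
6.05 × 10^9 = 6050000000

6050000000 mJ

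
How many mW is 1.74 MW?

mega = 1e6, milli = 1e-3; factor is 1e9.
1.74 × 1e9 = 1740000000

1740000000 mW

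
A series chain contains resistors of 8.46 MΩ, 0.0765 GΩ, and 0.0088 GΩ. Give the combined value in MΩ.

In MΩ:
  8.46 MΩ → 8.46
  0.0765 GΩ = 0.0765 × 10³ MΩ = 76.5
  0.0088 GΩ = 0.0088 × 10³ MΩ = 8.8
Sum: 8.46 + 76.5 + 8.8 = 93.76

93.76 MΩ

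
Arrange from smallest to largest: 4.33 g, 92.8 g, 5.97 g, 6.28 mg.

4.33 g = 4.33 g
92.8 g = 92.8 g
5.97 g = 5.97 g
6.28 mg = 0.00628 g

6.28 mg < 4.33 g < 5.97 g < 92.8 g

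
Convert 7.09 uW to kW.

micro = 1e-6, kilo = 1e3; factor is 1e-9.
7.09 × 1e-9 = 0.00000000709

0.00000000709 kW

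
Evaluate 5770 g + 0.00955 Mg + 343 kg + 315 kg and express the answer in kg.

In kg:
  5770 g = 5770 × 10⁻³ kg = 5.77
  0.00955 Mg = 0.00955 × 10³ kg = 9.55
  343 kg → 343
  315 kg → 315
Sum: 5.77 + 9.55 + 343 + 315 = 673.32

673.32 kg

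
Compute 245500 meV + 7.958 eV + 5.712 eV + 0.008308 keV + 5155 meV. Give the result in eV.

In eV:
  245500 meV = 245500 × 10^-3 eV = 245.5
  7.958 eV → 7.958
  5.712 eV → 5.712
  0.008308 keV = 0.008308 × 10^3 eV = 8.308
  5155 meV = 5155 × 10^-3 eV = 5.155
Sum: 245.5 + 7.958 + 5.712 + 8.308 + 5.155 = 272.633

272.633 eV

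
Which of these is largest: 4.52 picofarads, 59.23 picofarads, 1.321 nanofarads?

4.52 picofarads = 0.00000000000452 farads
59.23 picofarads = 0.00000000005923 farads
1.321 nanofarads = 0.000000001321 farads

1.321 nanofarads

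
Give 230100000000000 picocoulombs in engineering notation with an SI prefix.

= 230.1 coulombs; mantissa already in [1, 1000).

230.1 coulombs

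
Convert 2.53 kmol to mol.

kilo = 10³, (no prefix) = 10⁰; factor is 10³.
2.53 × 10³ = 2530

2530 mol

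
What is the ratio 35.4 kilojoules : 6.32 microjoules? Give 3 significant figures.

(35.4 × 10³) / (6.32 × 10⁻⁶) = 5.601 × 10⁹

5600000000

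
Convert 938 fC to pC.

femto = 1e-15, pico = 1e-12; factor is 1e-3.
938 × 1e-3 = 0.938

0.938 pC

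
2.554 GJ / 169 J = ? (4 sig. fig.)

(2.554e9) / (169) = 0.015112e9

15110000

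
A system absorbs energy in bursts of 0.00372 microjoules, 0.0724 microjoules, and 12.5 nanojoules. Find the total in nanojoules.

In nanojoules:
  0.00372 microjoules = 0.00372e3 nanojoules = 3.72
  0.0724 microjoules = 0.0724e3 nanojoules = 72.4
  12.5 nanojoules → 12.5
Sum: 3.72 + 72.4 + 12.5 = 88.62

88.62 nanojoules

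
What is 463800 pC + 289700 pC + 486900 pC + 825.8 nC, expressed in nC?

2066.2 nC

In nC:
  463800 pC = 463800 × 10^-3 nC = 463.8
  289700 pC = 289700 × 10^-3 nC = 289.7
  486900 pC = 486900 × 10^-3 nC = 486.9
  825.8 nC → 825.8
Sum: 463.8 + 289.7 + 486.9 + 825.8 = 2066.2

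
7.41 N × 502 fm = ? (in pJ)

3.71982 pJ

7.41 × 502 × 10⁻¹⁵ = 3719.82 × 10⁻¹⁵ J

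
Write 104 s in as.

104000000000000000000 as

(no prefix) = 1e0, atto = 1e-18; factor is 1e18.
104 × 1e18 = 104000000000000000000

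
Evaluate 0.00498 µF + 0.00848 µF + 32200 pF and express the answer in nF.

In nF:
  0.00498 µF = 0.00498 × 10³ nF = 4.98
  0.00848 µF = 0.00848 × 10³ nF = 8.48
  32200 pF = 32200 × 10⁻³ nF = 32.2
Sum: 4.98 + 8.48 + 32.2 = 45.66

45.66 nF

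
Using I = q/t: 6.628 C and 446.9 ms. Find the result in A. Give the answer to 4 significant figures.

(6.628) / (446.9e-3) = 0.0148311e3 A

14.83 A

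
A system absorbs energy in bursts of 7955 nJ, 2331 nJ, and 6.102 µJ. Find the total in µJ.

In µJ:
  7955 nJ = 7955e-3 µJ = 7.955
  2331 nJ = 2331e-3 µJ = 2.331
  6.102 µJ → 6.102
Sum: 7.955 + 2.331 + 6.102 = 16.388

16.388 µJ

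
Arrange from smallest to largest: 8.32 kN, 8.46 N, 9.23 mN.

8.32 kN = 8320 N
8.46 N = 8.46 N
9.23 mN = 0.00923 N

9.23 mN < 8.46 N < 8.32 kN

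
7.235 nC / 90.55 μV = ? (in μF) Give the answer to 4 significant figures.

(7.235 × 10⁻⁹) / (90.55 × 10⁻⁶) = 0.0799006 × 10⁻³ F

79.90 μF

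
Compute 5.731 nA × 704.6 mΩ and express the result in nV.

5.731e-9 × 704.6e-3 = 4038.0626e-12 V

4.0380626 nV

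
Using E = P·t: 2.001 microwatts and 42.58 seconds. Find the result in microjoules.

85.20258 microjoules

2.001 × 10^-6 × 42.58 = 85.20258 × 10^-6 J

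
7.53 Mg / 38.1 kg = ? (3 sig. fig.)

198

(7.53 × 10⁶) / (38.1 × 10³) = 0.1976 × 10³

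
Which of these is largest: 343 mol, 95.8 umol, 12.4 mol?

343 mol = 343 mol
95.8 umol = 0.0000958 mol
12.4 mol = 12.4 mol

343 mol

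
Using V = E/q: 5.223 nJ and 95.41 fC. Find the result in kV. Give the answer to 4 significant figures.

(5.223 × 10⁻⁹) / (95.41 × 10⁻¹⁵) = 0.0547427 × 10⁶ V

54.74 kV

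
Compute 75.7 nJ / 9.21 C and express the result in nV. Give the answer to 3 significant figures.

8.22 nV

(75.7 × 10⁻⁹) / (9.21) = 8.2193 × 10⁻⁹ V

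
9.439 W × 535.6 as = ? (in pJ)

0.0050555284 pJ

9.439 × 535.6 × 10⁻¹⁸ = 5055.5284 × 10⁻¹⁸ J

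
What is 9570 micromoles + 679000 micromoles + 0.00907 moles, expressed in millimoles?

697.64 millimoles

In millimoles:
  9570 micromoles = 9570 × 10⁻³ millimoles = 9.57
  679000 micromoles = 679000 × 10⁻³ millimoles = 679
  0.00907 moles = 0.00907 × 10³ millimoles = 9.07
Sum: 9.57 + 679 + 9.07 = 697.64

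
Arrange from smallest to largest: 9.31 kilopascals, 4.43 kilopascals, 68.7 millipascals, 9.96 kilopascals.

9.31 kilopascals = 9310 pascals
4.43 kilopascals = 4430 pascals
68.7 millipascals = 0.0687 pascals
9.96 kilopascals = 9960 pascals

68.7 millipascals < 4.43 kilopascals < 9.31 kilopascals < 9.96 kilopascals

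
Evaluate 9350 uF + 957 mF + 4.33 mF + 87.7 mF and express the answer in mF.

1058.38 mF

In mF:
  9350 uF = 9350e-3 mF = 9.35
  957 mF → 957
  4.33 mF → 4.33
  87.7 mF → 87.7
Sum: 9.35 + 957 + 4.33 + 87.7 = 1058.38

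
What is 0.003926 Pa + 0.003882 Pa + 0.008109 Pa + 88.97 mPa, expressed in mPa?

104.887 mPa

In mPa:
  0.003926 Pa = 0.003926 × 10³ mPa = 3.926
  0.003882 Pa = 0.003882 × 10³ mPa = 3.882
  0.008109 Pa = 0.008109 × 10³ mPa = 8.109
  88.97 mPa → 88.97
Sum: 3.926 + 3.882 + 8.109 + 88.97 = 104.887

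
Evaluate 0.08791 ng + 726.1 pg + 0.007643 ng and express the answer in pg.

In pg:
  0.08791 ng = 0.08791e3 pg = 87.91
  726.1 pg → 726.1
  0.007643 ng = 0.007643e3 pg = 7.643
Sum: 87.91 + 726.1 + 7.643 = 821.653

821.653 pg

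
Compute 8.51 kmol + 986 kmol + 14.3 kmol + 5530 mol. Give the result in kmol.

In kmol:
  8.51 kmol → 8.51
  986 kmol → 986
  14.3 kmol → 14.3
  5530 mol = 5530 × 10⁻³ kmol = 5.53
Sum: 8.51 + 986 + 14.3 + 5.53 = 1014.34

1014.34 kmol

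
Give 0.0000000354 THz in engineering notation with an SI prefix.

35.4 kHz

= 35.4 × 10³ Hz; 10³ is kilo.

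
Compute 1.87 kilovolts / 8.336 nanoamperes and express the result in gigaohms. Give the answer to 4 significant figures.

(1.87 × 10³) / (8.336 × 10⁻⁹) = 0.224328 × 10¹² Ω

224.3 gigaohms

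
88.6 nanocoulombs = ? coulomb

nano = 10^-9, (no prefix) = 10^0; factor is 10^-9.
88.6 × 10^-9 = 0.0000000886

0.0000000886 coulombs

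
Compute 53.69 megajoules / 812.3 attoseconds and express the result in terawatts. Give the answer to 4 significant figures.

66100000000 terawatts

(53.69 × 10⁶) / (812.3 × 10⁻¹⁸) = 0.0660963 × 10²⁴ W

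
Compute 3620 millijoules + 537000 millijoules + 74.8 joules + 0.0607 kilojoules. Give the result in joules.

676.12 joules

In joules:
  3620 millijoules = 3620 × 10^-3 joules = 3.62
  537000 millijoules = 537000 × 10^-3 joules = 537
  74.8 joules → 74.8
  0.0607 kilojoules = 0.0607 × 10^3 joules = 60.7
Sum: 3.62 + 537 + 74.8 + 60.7 = 676.12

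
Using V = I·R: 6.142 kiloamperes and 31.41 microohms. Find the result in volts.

0.19292022 volts

6.142e3 × 31.41e-6 = 192.92022e-3 V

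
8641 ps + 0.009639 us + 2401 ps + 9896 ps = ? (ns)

In ns:
  8641 ps = 8641e-3 ns = 8.641
  0.009639 us = 0.009639e3 ns = 9.639
  2401 ps = 2401e-3 ns = 2.401
  9896 ps = 9896e-3 ns = 9.896
Sum: 8.641 + 9.639 + 2.401 + 9.896 = 30.577

30.577 ns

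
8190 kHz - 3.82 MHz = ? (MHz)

4.37 MHz

In MHz:
  8190 kHz = 8190 × 10⁻³ MHz = 8.19
  3.82 MHz → 3.82
Difference: 8.19 - 3.82 = 4.37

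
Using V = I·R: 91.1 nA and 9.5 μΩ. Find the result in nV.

0.00086545 nV

91.1 × 10^-9 × 9.5 × 10^-6 = 865.45 × 10^-15 V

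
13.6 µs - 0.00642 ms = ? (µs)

7.18 µs

In µs:
  13.6 µs → 13.6
  0.00642 ms = 0.00642 × 10³ µs = 6.42
Difference: 13.6 - 6.42 = 7.18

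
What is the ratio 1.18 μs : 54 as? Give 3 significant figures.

21900000000

(1.18 × 10^-6) / (54 × 10^-18) = 0.02185 × 10^12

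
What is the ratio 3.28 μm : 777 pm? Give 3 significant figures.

(3.28 × 10⁻⁶) / (777 × 10⁻¹²) = 0.004221 × 10⁶

4220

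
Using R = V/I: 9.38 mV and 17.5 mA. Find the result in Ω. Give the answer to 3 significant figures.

0.536 Ω

(9.38 × 10^-3) / (17.5 × 10^-3) = 0.536 Ω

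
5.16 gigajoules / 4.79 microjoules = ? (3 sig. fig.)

(5.16 × 10^9) / (4.79 × 10^-6) = 1.077 × 10^15

1080000000000000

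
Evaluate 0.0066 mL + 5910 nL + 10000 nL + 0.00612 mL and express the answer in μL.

28.63 μL

In μL:
  0.0066 mL = 0.0066e3 μL = 6.6
  5910 nL = 5910e-3 μL = 5.91
  10000 nL = 10000e-3 μL = 10
  0.00612 mL = 0.00612e3 μL = 6.12
Sum: 6.6 + 5.91 + 10 + 6.12 = 28.63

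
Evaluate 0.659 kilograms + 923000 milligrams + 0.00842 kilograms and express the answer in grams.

In grams:
  0.659 kilograms = 0.659e3 grams = 659
  923000 milligrams = 923000e-3 grams = 923
  0.00842 kilograms = 0.00842e3 grams = 8.42
Sum: 659 + 923 + 8.42 = 1590.42

1590.42 grams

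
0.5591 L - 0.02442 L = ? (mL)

In mL:
  0.5591 L = 0.5591e3 mL = 559.1
  0.02442 L = 0.02442e3 mL = 24.42
Difference: 559.1 - 24.42 = 534.68

534.68 mL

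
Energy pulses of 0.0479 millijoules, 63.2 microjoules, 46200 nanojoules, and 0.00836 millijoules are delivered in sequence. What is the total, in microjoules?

In microjoules:
  0.0479 millijoules = 0.0479 × 10^3 microjoules = 47.9
  63.2 microjoules → 63.2
  46200 nanojoules = 46200 × 10^-3 microjoules = 46.2
  0.00836 millijoules = 0.00836 × 10^3 microjoules = 8.36
Sum: 47.9 + 63.2 + 46.2 + 8.36 = 165.66

165.66 microjoules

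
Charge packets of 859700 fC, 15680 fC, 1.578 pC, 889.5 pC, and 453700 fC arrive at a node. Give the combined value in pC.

In pC:
  859700 fC = 859700 × 10^-3 pC = 859.7
  15680 fC = 15680 × 10^-3 pC = 15.68
  1.578 pC → 1.578
  889.5 pC → 889.5
  453700 fC = 453700 × 10^-3 pC = 453.7
Sum: 859.7 + 15.68 + 1.578 + 889.5 + 453.7 = 2220.158

2220.158 pC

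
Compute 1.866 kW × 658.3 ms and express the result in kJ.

1.866 × 10³ × 658.3 × 10⁻³ = 1228.3878 J

1.2283878 kJ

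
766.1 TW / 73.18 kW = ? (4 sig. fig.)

(766.1 × 10^12) / (73.18 × 10^3) = 10.469 × 10^9

10470000000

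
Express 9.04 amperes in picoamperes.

9040000000000 picoamperes

(no prefix) = 10^0, pico = 10^-12; factor is 10^12.
9.04 × 10^12 = 9040000000000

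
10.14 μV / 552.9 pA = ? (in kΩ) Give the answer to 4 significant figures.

18.34 kΩ

(10.14 × 10^-6) / (552.9 × 10^-12) = 0.0183397 × 10^6 Ω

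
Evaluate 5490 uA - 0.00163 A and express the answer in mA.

3.86 mA

In mA:
  5490 uA = 5490e-3 mA = 5.49
  0.00163 A = 0.00163e3 mA = 1.63
Difference: 5.49 - 1.63 = 3.86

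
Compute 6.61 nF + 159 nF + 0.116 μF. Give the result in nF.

In nF:
  6.61 nF → 6.61
  159 nF → 159
  0.116 μF = 0.116e3 nF = 116
Sum: 6.61 + 159 + 116 = 281.61

281.61 nF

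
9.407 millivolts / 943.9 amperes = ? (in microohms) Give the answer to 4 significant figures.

(9.407 × 10⁻³) / (943.9) = 0.0099661 × 10⁻³ Ω

9.966 microohms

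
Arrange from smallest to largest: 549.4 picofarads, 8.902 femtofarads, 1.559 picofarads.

549.4 picofarads = 0.0000000005494 farads
8.902 femtofarads = 0.000000000000008902 farads
1.559 picofarads = 0.000000000001559 farads

8.902 femtofarads < 1.559 picofarads < 549.4 picofarads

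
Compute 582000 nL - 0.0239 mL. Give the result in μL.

558.1 μL

In μL:
  582000 nL = 582000 × 10^-3 μL = 582
  0.0239 mL = 0.0239 × 10^3 μL = 23.9
Difference: 582 - 23.9 = 558.1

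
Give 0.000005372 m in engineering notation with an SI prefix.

5.372 µm

= 5.372 × 10⁻⁶ m; 10⁻⁶ is micro.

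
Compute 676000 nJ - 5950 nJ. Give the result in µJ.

670.05 µJ

In µJ:
  676000 nJ = 676000 × 10^-3 µJ = 676
  5950 nJ = 5950 × 10^-3 µJ = 5.95
Difference: 676 - 5.95 = 670.05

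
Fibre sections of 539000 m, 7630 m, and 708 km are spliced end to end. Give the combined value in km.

In km:
  539000 m = 539000 × 10⁻³ km = 539
  7630 m = 7630 × 10⁻³ km = 7.63
  708 km → 708
Sum: 539 + 7.63 + 708 = 1254.63

1254.63 km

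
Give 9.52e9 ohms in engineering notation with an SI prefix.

= 9.52e9 ohms; 1e9 is giga.

9.52 gigaohms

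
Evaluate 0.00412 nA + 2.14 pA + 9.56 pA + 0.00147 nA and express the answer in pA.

In pA:
  0.00412 nA = 0.00412 × 10³ pA = 4.12
  2.14 pA → 2.14
  9.56 pA → 9.56
  0.00147 nA = 0.00147 × 10³ pA = 1.47
Sum: 4.12 + 2.14 + 9.56 + 1.47 = 17.29

17.29 pA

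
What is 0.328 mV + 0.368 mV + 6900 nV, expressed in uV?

702.9 uV

In uV:
  0.328 mV = 0.328 × 10³ uV = 328
  0.368 mV = 0.368 × 10³ uV = 368
  6900 nV = 6900 × 10⁻³ uV = 6.9
Sum: 328 + 368 + 6.9 = 702.9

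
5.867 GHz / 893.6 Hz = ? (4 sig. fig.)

(5.867e9) / (893.6) = 0.0065656e9

6566000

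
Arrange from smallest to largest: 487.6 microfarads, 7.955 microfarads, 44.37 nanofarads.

44.37 nanofarads < 7.955 microfarads < 487.6 microfarads

487.6 microfarads = 0.0004876 farads
7.955 microfarads = 0.000007955 farads
44.37 nanofarads = 0.00000004437 farads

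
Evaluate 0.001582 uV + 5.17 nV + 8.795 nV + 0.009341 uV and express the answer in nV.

In nV:
  0.001582 uV = 0.001582e3 nV = 1.582
  5.17 nV → 5.17
  8.795 nV → 8.795
  0.009341 uV = 0.009341e3 nV = 9.341
Sum: 1.582 + 5.17 + 8.795 + 9.341 = 24.888

24.888 nV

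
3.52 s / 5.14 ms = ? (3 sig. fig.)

(3.52) / (5.14 × 10⁻³) = 0.6848 × 10³

685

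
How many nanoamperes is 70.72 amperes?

(no prefix) = 10^0, nano = 10^-9; factor is 10^9.
70.72 × 10^9 = 70720000000

70720000000 nanoamperes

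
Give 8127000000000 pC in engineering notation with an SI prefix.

= 8.127 C; mantissa already in [1, 1000).

8.127 C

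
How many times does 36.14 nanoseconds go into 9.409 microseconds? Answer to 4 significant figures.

260.3

(9.409 × 10⁻⁶) / (36.14 × 10⁻⁹) = 0.26035 × 10³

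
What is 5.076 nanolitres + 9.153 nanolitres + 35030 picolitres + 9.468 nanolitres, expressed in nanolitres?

58.727 nanolitres

In nanolitres:
  5.076 nanolitres → 5.076
  9.153 nanolitres → 9.153
  35030 picolitres = 35030e-3 nanolitres = 35.03
  9.468 nanolitres → 9.468
Sum: 5.076 + 9.153 + 35.03 + 9.468 = 58.727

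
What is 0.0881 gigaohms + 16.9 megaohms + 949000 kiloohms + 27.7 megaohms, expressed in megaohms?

1081.7 megaohms

In megaohms:
  0.0881 gigaohms = 0.0881 × 10^3 megaohms = 88.1
  16.9 megaohms → 16.9
  949000 kiloohms = 949000 × 10^-3 megaohms = 949
  27.7 megaohms → 27.7
Sum: 88.1 + 16.9 + 949 + 27.7 = 1081.7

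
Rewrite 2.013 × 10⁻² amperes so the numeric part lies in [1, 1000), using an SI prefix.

20.13 milliamperes

= 20.13 × 10⁻³ amperes; 10⁻³ is milli.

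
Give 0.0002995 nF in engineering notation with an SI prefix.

299.5 fF

= 299.5 × 10⁻¹⁵ F; 10⁻¹⁵ is femto.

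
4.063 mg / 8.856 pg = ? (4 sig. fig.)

(4.063e-3) / (8.856e-12) = 0.45879e9

458800000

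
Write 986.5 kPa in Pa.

kilo = 10^3, (no prefix) = 10^0; factor is 10^3.
986.5 × 10^3 = 986500

986500 Pa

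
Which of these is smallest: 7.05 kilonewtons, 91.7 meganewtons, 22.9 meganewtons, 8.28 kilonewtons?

7.05 kilonewtons = 7050 newtons
91.7 meganewtons = 91700000 newtons
22.9 meganewtons = 22900000 newtons
8.28 kilonewtons = 8280 newtons

7.05 kilonewtons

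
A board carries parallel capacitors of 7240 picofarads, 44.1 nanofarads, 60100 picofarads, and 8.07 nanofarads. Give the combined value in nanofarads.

119.51 nanofarads

In nanofarads:
  7240 picofarads = 7240 × 10⁻³ nanofarads = 7.24
  44.1 nanofarads → 44.1
  60100 picofarads = 60100 × 10⁻³ nanofarads = 60.1
  8.07 nanofarads → 8.07
Sum: 7.24 + 44.1 + 60.1 + 8.07 = 119.51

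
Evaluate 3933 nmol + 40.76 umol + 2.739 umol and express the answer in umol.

47.432 umol

In umol:
  3933 nmol = 3933e-3 umol = 3.933
  40.76 umol → 40.76
  2.739 umol → 2.739
Sum: 3.933 + 40.76 + 2.739 = 47.432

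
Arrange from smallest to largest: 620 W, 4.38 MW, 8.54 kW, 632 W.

620 W < 632 W < 8.54 kW < 4.38 MW

620 W = 620 W
4.38 MW = 4380000 W
8.54 kW = 8540 W
632 W = 632 W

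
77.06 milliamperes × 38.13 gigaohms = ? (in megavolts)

77.06 × 10^-3 × 38.13 × 10^9 = 2938.2978 × 10^6 V

2938.2978 megavolts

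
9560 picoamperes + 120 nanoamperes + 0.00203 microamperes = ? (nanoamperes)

In nanoamperes:
  9560 picoamperes = 9560e-3 nanoamperes = 9.56
  120 nanoamperes → 120
  0.00203 microamperes = 0.00203e3 nanoamperes = 2.03
Sum: 9.56 + 120 + 2.03 = 131.59

131.59 nanoamperes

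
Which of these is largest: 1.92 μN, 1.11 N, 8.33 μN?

1.11 N

1.92 μN = 0.00000192 N
1.11 N = 1.11 N
8.33 μN = 0.00000833 N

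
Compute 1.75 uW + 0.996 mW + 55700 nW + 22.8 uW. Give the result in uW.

In uW:
  1.75 uW → 1.75
  0.996 mW = 0.996 × 10³ uW = 996
  55700 nW = 55700 × 10⁻³ uW = 55.7
  22.8 uW → 22.8
Sum: 1.75 + 996 + 55.7 + 22.8 = 1076.25

1076.25 uW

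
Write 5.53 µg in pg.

micro = 10⁻⁶, pico = 10⁻¹²; factor is 10⁶.
5.53 × 10⁶ = 5530000

5530000 pg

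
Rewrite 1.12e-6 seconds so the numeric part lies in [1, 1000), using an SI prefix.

= 1.12e-6 seconds; 1e-6 is micro.

1.12 microseconds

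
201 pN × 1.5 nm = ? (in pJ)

0.0000003015 pJ

201e-12 × 1.5e-9 = 301.5e-21 J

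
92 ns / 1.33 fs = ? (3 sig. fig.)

69200000

(92e-9) / (1.33e-15) = 69.17e6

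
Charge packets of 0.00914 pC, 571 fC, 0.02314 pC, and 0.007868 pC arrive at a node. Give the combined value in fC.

611.148 fC

In fC:
  0.00914 pC = 0.00914 × 10³ fC = 9.14
  571 fC → 571
  0.02314 pC = 0.02314 × 10³ fC = 23.14
  0.007868 pC = 0.007868 × 10³ fC = 7.868
Sum: 9.14 + 571 + 23.14 + 7.868 = 611.148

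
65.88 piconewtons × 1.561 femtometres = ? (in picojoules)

0.00000000000010283868 picojoules

65.88 × 10^-12 × 1.561 × 10^-15 = 102.83868 × 10^-27 J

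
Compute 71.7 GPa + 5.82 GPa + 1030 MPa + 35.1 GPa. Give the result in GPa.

In GPa:
  71.7 GPa → 71.7
  5.82 GPa → 5.82
  1030 MPa = 1030 × 10⁻³ GPa = 1.03
  35.1 GPa → 35.1
Sum: 71.7 + 5.82 + 1.03 + 35.1 = 113.65

113.65 GPa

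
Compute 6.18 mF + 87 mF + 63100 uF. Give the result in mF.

In mF:
  6.18 mF → 6.18
  87 mF → 87
  63100 uF = 63100 × 10⁻³ mF = 63.1
Sum: 6.18 + 87 + 63.1 = 156.28

156.28 mF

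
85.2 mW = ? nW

milli = 10⁻³, nano = 10⁻⁹; factor is 10⁶.
85.2 × 10⁶ = 85200000

85200000 nW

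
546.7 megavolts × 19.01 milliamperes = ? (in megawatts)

10.392767 megawatts

546.7 × 10^6 × 19.01 × 10^-3 = 10392.767 × 10^3 W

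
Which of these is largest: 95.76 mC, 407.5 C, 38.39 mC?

95.76 mC = 0.09576 C
407.5 C = 407.5 C
38.39 mC = 0.03839 C

407.5 C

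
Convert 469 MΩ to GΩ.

0.469 GΩ

mega = 10⁶, giga = 10⁹; factor is 10⁻³.
469 × 10⁻³ = 0.469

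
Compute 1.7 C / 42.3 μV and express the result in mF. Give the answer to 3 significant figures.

(1.7) / (42.3 × 10^-6) = 0.040189 × 10^6 F

40200000 mF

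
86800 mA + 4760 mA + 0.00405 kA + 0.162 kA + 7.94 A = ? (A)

In A:
  86800 mA = 86800 × 10⁻³ A = 86.8
  4760 mA = 4760 × 10⁻³ A = 4.76
  0.00405 kA = 0.00405 × 10³ A = 4.05
  0.162 kA = 0.162 × 10³ A = 162
  7.94 A → 7.94
Sum: 86.8 + 4.76 + 4.05 + 162 + 7.94 = 265.55

265.55 A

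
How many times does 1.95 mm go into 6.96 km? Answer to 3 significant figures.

(6.96e3) / (1.95e-3) = 3.569e6

3570000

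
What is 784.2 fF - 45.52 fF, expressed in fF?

In fF:
  784.2 fF → 784.2
  45.52 fF → 45.52
Difference: 784.2 - 45.52 = 738.68

738.68 fF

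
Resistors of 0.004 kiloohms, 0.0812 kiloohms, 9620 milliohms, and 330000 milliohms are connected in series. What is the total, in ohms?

In ohms:
  0.004 kiloohms = 0.004e3 ohms = 4
  0.0812 kiloohms = 0.0812e3 ohms = 81.2
  9620 milliohms = 9620e-3 ohms = 9.62
  330000 milliohms = 330000e-3 ohms = 330
Sum: 4 + 81.2 + 9.62 + 330 = 424.82

424.82 ohms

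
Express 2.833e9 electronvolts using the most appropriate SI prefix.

= 2.833e9 electronvolts; 1e9 is giga.

2.833 gigaelectronvolts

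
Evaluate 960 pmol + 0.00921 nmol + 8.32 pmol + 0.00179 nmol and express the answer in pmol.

979.32 pmol

In pmol:
  960 pmol → 960
  0.00921 nmol = 0.00921 × 10³ pmol = 9.21
  8.32 pmol → 8.32
  0.00179 nmol = 0.00179 × 10³ pmol = 1.79
Sum: 960 + 9.21 + 8.32 + 1.79 = 979.32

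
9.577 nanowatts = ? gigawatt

0.000000000000000009577 gigawatts

nano = 10^-9, giga = 10^9; factor is 10^-18.
9.577 × 10^-18 = 0.000000000000000009577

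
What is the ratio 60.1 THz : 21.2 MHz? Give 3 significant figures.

(60.1e12) / (21.2e6) = 2.835e6

2830000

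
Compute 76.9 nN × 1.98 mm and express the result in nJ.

0.152262 nJ

76.9e-9 × 1.98e-3 = 152.262e-12 J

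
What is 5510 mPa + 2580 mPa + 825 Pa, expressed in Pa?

In Pa:
  5510 mPa = 5510 × 10^-3 Pa = 5.51
  2580 mPa = 2580 × 10^-3 Pa = 2.58
  825 Pa → 825
Sum: 5.51 + 2.58 + 825 = 833.09

833.09 Pa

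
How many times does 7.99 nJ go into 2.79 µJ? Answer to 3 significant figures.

(2.79e-6) / (7.99e-9) = 0.3492e3

349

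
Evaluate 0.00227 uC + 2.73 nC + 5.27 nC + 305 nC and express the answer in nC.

315.27 nC

In nC:
  0.00227 uC = 0.00227 × 10³ nC = 2.27
  2.73 nC → 2.73
  5.27 nC → 5.27
  305 nC → 305
Sum: 2.27 + 2.73 + 5.27 + 305 = 315.27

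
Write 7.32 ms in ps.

7320000000 ps

milli = 10^-3, pico = 10^-12; factor is 10^9.
7.32 × 10^9 = 7320000000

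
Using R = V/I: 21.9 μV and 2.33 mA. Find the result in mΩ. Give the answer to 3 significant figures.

(21.9 × 10⁻⁶) / (2.33 × 10⁻³) = 9.3991 × 10⁻³ Ω

9.40 mΩ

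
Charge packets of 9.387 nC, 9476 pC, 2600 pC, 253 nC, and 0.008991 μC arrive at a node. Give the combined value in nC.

In nC:
  9.387 nC → 9.387
  9476 pC = 9476 × 10⁻³ nC = 9.476
  2600 pC = 2600 × 10⁻³ nC = 2.6
  253 nC → 253
  0.008991 μC = 0.008991 × 10³ nC = 8.991
Sum: 9.387 + 9.476 + 2.6 + 253 + 8.991 = 283.454

283.454 nC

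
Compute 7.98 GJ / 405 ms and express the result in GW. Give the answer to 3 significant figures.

19.7 GW

(7.98e9) / (405e-3) = 0.019704e12 W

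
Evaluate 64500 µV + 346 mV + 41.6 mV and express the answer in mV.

In mV:
  64500 µV = 64500e-3 mV = 64.5
  346 mV → 346
  41.6 mV → 41.6
Sum: 64.5 + 346 + 41.6 = 452.1

452.1 mV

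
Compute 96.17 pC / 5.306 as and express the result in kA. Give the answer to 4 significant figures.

(96.17 × 10^-12) / (5.306 × 10^-18) = 18.1248 × 10^6 A

18120 kA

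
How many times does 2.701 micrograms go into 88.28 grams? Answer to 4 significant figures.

(88.28) / (2.701e-6) = 32.684e6

32680000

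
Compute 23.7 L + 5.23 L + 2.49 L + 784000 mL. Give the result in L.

In L:
  23.7 L → 23.7
  5.23 L → 5.23
  2.49 L → 2.49
  784000 mL = 784000 × 10^-3 L = 784
Sum: 23.7 + 5.23 + 2.49 + 784 = 815.42

815.42 L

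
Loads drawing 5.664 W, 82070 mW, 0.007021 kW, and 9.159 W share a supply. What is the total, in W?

In W:
  5.664 W → 5.664
  82070 mW = 82070e-3 W = 82.07
  0.007021 kW = 0.007021e3 W = 7.021
  9.159 W → 9.159
Sum: 5.664 + 82.07 + 7.021 + 9.159 = 103.914

103.914 W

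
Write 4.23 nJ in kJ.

0.00000000000423 kJ

nano = 10⁻⁹, kilo = 10³; factor is 10⁻¹².
4.23 × 10⁻¹² = 0.00000000000423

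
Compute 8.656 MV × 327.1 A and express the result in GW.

2.8313776 GW

8.656 × 10^6 × 327.1 = 2831.3776 × 10^6 W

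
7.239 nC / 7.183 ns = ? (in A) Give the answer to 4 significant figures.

(7.239 × 10⁻⁹) / (7.183 × 10⁻⁹) = 1.0078 A

1.008 A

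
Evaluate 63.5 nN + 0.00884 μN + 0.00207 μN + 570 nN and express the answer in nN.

644.41 nN

In nN:
  63.5 nN → 63.5
  0.00884 μN = 0.00884e3 nN = 8.84
  0.00207 μN = 0.00207e3 nN = 2.07
  570 nN → 570
Sum: 63.5 + 8.84 + 2.07 + 570 = 644.41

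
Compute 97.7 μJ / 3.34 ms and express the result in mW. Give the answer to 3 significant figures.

(97.7 × 10⁻⁶) / (3.34 × 10⁻³) = 29.251 × 10⁻³ W

29.3 mW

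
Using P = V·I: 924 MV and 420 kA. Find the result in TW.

924e6 × 420e3 = 388080e9 W

388.08 TW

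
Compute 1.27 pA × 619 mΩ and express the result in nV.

1.27e-12 × 619e-3 = 786.13e-15 V

0.00078613 nV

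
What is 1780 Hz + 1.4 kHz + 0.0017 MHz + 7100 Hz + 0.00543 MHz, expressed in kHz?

In kHz:
  1780 Hz = 1780e-3 kHz = 1.78
  1.4 kHz → 1.4
  0.0017 MHz = 0.0017e3 kHz = 1.7
  7100 Hz = 7100e-3 kHz = 7.1
  0.00543 MHz = 0.00543e3 kHz = 5.43
Sum: 1.78 + 1.4 + 1.7 + 7.1 + 5.43 = 17.41

17.41 kHz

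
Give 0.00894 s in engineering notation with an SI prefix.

8.94 ms

= 8.94e-3 s; 1e-3 is milli.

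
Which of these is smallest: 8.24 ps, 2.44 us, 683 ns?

8.24 ps

8.24 ps = 0.00000000000824 s
2.44 us = 0.00000244 s
683 ns = 0.000000683 s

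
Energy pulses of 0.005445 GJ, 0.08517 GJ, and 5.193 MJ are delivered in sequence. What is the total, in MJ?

In MJ:
  0.005445 GJ = 0.005445 × 10³ MJ = 5.445
  0.08517 GJ = 0.08517 × 10³ MJ = 85.17
  5.193 MJ → 5.193
Sum: 5.445 + 85.17 + 5.193 = 95.808

95.808 MJ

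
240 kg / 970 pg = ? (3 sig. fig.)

(240 × 10^3) / (970 × 10^-12) = 0.2474 × 10^15

247000000000000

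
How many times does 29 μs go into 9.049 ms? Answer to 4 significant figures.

(9.049 × 10^-3) / (29 × 10^-6) = 0.31203 × 10^3

312.0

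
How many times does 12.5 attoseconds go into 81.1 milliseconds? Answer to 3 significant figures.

(81.1e-3) / (12.5e-18) = 6.488e15

6490000000000000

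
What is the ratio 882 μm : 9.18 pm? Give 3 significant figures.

96100000

(882 × 10⁻⁶) / (9.18 × 10⁻¹²) = 96.08 × 10⁶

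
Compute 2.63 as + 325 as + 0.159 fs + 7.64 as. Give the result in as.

494.27 as

In as:
  2.63 as → 2.63
  325 as → 325
  0.159 fs = 0.159e3 as = 159
  7.64 as → 7.64
Sum: 2.63 + 325 + 159 + 7.64 = 494.27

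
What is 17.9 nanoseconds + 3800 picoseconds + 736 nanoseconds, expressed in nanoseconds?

In nanoseconds:
  17.9 nanoseconds → 17.9
  3800 picoseconds = 3800 × 10^-3 nanoseconds = 3.8
  736 nanoseconds → 736
Sum: 17.9 + 3.8 + 736 = 757.7

757.7 nanoseconds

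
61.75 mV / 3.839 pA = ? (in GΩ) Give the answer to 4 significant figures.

16.08 GΩ

(61.75e-3) / (3.839e-12) = 16.0849e9 Ω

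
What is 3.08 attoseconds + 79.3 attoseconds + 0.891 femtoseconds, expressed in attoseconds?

In attoseconds:
  3.08 attoseconds → 3.08
  79.3 attoseconds → 79.3
  0.891 femtoseconds = 0.891 × 10³ attoseconds = 891
Sum: 3.08 + 79.3 + 891 = 973.38

973.38 attoseconds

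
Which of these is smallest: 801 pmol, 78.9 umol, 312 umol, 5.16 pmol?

5.16 pmol

801 pmol = 0.000000000801 mol
78.9 umol = 0.0000789 mol
312 umol = 0.000312 mol
5.16 pmol = 0.00000000000516 mol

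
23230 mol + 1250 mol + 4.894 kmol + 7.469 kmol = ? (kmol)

36.843 kmol

In kmol:
  23230 mol = 23230e-3 kmol = 23.23
  1250 mol = 1250e-3 kmol = 1.25
  4.894 kmol → 4.894
  7.469 kmol → 7.469
Sum: 23.23 + 1.25 + 4.894 + 7.469 = 36.843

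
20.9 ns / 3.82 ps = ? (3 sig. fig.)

(20.9 × 10⁻⁹) / (3.82 × 10⁻¹²) = 5.471 × 10³

5470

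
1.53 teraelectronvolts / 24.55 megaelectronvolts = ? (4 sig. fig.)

62320

(1.53 × 10¹²) / (24.55 × 10⁶) = 0.062322 × 10⁶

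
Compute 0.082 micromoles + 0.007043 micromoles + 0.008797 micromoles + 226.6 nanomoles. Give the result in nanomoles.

324.44 nanomoles

In nanomoles:
  0.082 micromoles = 0.082 × 10³ nanomoles = 82
  0.007043 micromoles = 0.007043 × 10³ nanomoles = 7.043
  0.008797 micromoles = 0.008797 × 10³ nanomoles = 8.797
  226.6 nanomoles → 226.6
Sum: 82 + 7.043 + 8.797 + 226.6 = 324.44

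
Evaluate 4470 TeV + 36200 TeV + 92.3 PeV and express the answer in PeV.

132.97 PeV

In PeV:
  4470 TeV = 4470 × 10⁻³ PeV = 4.47
  36200 TeV = 36200 × 10⁻³ PeV = 36.2
  92.3 PeV → 92.3
Sum: 4.47 + 36.2 + 92.3 = 132.97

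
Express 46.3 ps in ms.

0.0000000463 ms

pico = 1e-12, milli = 1e-3; factor is 1e-9.
46.3 × 1e-9 = 0.0000000463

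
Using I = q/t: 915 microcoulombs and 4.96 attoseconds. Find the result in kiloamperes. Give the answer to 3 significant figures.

184000000000 kiloamperes

(915 × 10⁻⁶) / (4.96 × 10⁻¹⁸) = 184.48 × 10¹² A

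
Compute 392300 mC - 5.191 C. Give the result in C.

387.109 C

In C:
  392300 mC = 392300e-3 C = 392.3
  5.191 C → 5.191
Difference: 392.3 - 5.191 = 387.109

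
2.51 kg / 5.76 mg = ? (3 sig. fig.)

436000

(2.51 × 10³) / (5.76 × 10⁻³) = 0.4358 × 10⁶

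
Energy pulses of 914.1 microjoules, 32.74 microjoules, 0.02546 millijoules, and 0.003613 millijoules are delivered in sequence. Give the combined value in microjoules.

975.913 microjoules

In microjoules:
  914.1 microjoules → 914.1
  32.74 microjoules → 32.74
  0.02546 millijoules = 0.02546 × 10³ microjoules = 25.46
  0.003613 millijoules = 0.003613 × 10³ microjoules = 3.613
Sum: 914.1 + 32.74 + 25.46 + 3.613 = 975.913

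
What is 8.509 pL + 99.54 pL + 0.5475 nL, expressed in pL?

In pL:
  8.509 pL → 8.509
  99.54 pL → 99.54
  0.5475 nL = 0.5475e3 pL = 547.5
Sum: 8.509 + 99.54 + 547.5 = 655.549

655.549 pL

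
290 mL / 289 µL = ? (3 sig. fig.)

1000

(290 × 10^-3) / (289 × 10^-6) = 1.003 × 10^3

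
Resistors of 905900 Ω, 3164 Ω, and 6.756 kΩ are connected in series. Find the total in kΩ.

In kΩ:
  905900 Ω = 905900e-3 kΩ = 905.9
  3164 Ω = 3164e-3 kΩ = 3.164
  6.756 kΩ → 6.756
Sum: 905.9 + 3.164 + 6.756 = 915.82

915.82 kΩ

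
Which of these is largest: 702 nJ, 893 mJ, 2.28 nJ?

702 nJ = 0.000000702 J
893 mJ = 0.893 J
2.28 nJ = 0.00000000228 J

893 mJ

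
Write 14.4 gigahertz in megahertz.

giga = 1e9, mega = 1e6; factor is 1e3.
14.4 × 1e3 = 14400

14400 megahertz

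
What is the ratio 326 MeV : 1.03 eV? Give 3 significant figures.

(326 × 10⁶) / (1.03) = 316.5 × 10⁶

317000000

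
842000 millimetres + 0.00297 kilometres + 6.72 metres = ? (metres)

851.69 metres

In metres:
  842000 millimetres = 842000 × 10⁻³ metres = 842
  0.00297 kilometres = 0.00297 × 10³ metres = 2.97
  6.72 metres → 6.72
Sum: 842 + 2.97 + 6.72 = 851.69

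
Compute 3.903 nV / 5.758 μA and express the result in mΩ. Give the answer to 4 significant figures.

0.6778 mΩ

(3.903 × 10^-9) / (5.758 × 10^-6) = 0.67784 × 10^-3 Ω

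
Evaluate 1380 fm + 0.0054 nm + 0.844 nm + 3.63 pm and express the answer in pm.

854.41 pm

In pm:
  1380 fm = 1380 × 10^-3 pm = 1.38
  0.0054 nm = 0.0054 × 10^3 pm = 5.4
  0.844 nm = 0.844 × 10^3 pm = 844
  3.63 pm → 3.63
Sum: 1.38 + 5.4 + 844 + 3.63 = 854.41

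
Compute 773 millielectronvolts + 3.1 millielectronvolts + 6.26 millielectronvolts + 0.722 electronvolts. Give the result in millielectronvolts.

1504.36 millielectronvolts

In millielectronvolts:
  773 millielectronvolts → 773
  3.1 millielectronvolts → 3.1
  6.26 millielectronvolts → 6.26
  0.722 electronvolts = 0.722e3 millielectronvolts = 722
Sum: 773 + 3.1 + 6.26 + 722 = 1504.36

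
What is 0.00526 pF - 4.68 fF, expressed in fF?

0.58 fF

In fF:
  0.00526 pF = 0.00526 × 10^3 fF = 5.26
  4.68 fF → 4.68
Difference: 5.26 - 4.68 = 0.58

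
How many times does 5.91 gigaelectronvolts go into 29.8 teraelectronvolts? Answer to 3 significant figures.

5040

(29.8e12) / (5.91e9) = 5.042e3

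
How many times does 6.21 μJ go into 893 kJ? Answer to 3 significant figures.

(893 × 10³) / (6.21 × 10⁻⁶) = 143.8 × 10⁹

144000000000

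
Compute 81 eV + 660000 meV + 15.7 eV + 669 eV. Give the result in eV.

In eV:
  81 eV → 81
  660000 meV = 660000 × 10^-3 eV = 660
  15.7 eV → 15.7
  669 eV → 669
Sum: 81 + 660 + 15.7 + 669 = 1425.7

1425.7 eV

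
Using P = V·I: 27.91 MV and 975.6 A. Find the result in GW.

27.228996 GW

27.91 × 10⁶ × 975.6 = 27228.996 × 10⁶ W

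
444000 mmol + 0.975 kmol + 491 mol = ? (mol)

In mol:
  444000 mmol = 444000 × 10^-3 mol = 444
  0.975 kmol = 0.975 × 10^3 mol = 975
  491 mol → 491
Sum: 444 + 975 + 491 = 1910

1910 mol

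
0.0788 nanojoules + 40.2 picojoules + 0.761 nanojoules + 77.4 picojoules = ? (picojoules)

957.4 picojoules

In picojoules:
  0.0788 nanojoules = 0.0788 × 10³ picojoules = 78.8
  40.2 picojoules → 40.2
  0.761 nanojoules = 0.761 × 10³ picojoules = 761
  77.4 picojoules → 77.4
Sum: 78.8 + 40.2 + 761 + 77.4 = 957.4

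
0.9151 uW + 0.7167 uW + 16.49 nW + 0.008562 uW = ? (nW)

1656.852 nW

In nW:
  0.9151 uW = 0.9151 × 10^3 nW = 915.1
  0.7167 uW = 0.7167 × 10^3 nW = 716.7
  16.49 nW → 16.49
  0.008562 uW = 0.008562 × 10^3 nW = 8.562
Sum: 915.1 + 716.7 + 16.49 + 8.562 = 1656.852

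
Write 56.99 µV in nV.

micro = 10^-6, nano = 10^-9; factor is 10^3.
56.99 × 10^3 = 56990

56990 nV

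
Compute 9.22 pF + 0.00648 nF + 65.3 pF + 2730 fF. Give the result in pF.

In pF:
  9.22 pF → 9.22
  0.00648 nF = 0.00648 × 10^3 pF = 6.48
  65.3 pF → 65.3
  2730 fF = 2730 × 10^-3 pF = 2.73
Sum: 9.22 + 6.48 + 65.3 + 2.73 = 83.73

83.73 pF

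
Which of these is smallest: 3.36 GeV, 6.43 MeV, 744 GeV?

6.43 MeV

3.36 GeV = 3360000000 eV
6.43 MeV = 6430000 eV
744 GeV = 744000000000 eV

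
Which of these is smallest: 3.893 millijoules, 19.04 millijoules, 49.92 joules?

3.893 millijoules = 0.003893 joules
19.04 millijoules = 0.01904 joules
49.92 joules = 49.92 joules

3.893 millijoules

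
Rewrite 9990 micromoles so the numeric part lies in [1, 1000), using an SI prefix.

= 9.99 × 10^-3 moles; 10^-3 is milli.

9.99 millimoles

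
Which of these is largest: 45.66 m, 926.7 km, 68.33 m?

926.7 km

45.66 m = 45.66 m
926.7 km = 926700 m
68.33 m = 68.33 m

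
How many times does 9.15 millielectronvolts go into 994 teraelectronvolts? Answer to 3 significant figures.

109000000000000000

(994 × 10^12) / (9.15 × 10^-3) = 108.6 × 10^15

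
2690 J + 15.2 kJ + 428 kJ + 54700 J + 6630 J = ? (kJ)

507.22 kJ

In kJ:
  2690 J = 2690e-3 kJ = 2.69
  15.2 kJ → 15.2
  428 kJ → 428
  54700 J = 54700e-3 kJ = 54.7
  6630 J = 6630e-3 kJ = 6.63
Sum: 2.69 + 15.2 + 428 + 54.7 + 6.63 = 507.22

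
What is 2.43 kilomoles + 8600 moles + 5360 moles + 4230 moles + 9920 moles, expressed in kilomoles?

In kilomoles:
  2.43 kilomoles → 2.43
  8600 moles = 8600 × 10⁻³ kilomoles = 8.6
  5360 moles = 5360 × 10⁻³ kilomoles = 5.36
  4230 moles = 4230 × 10⁻³ kilomoles = 4.23
  9920 moles = 9920 × 10⁻³ kilomoles = 9.92
Sum: 2.43 + 8.6 + 5.36 + 4.23 + 9.92 = 30.54

30.54 kilomoles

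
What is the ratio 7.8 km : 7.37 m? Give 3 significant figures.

(7.8e3) / (7.37) = 1.058e3

1060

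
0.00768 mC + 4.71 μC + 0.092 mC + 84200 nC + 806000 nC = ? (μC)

994.59 μC

In μC:
  0.00768 mC = 0.00768 × 10³ μC = 7.68
  4.71 μC → 4.71
  0.092 mC = 0.092 × 10³ μC = 92
  84200 nC = 84200 × 10⁻³ μC = 84.2
  806000 nC = 806000 × 10⁻³ μC = 806
Sum: 7.68 + 4.71 + 92 + 84.2 + 806 = 994.59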